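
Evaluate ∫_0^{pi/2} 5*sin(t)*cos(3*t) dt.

Use the identity sin(t)cos(3*t) = [sin(4*t) + sin(-2*t)]/2.
An antiderivative is F(t) = 5*cos(2*t)/4 - 5*cos(4*t)/8.
Then F(pi/2) - F(0) = (-15/8) - (5/8) = -5/2.

-5/2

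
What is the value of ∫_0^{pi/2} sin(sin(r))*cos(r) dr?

1 - cos(1)

Let u = sin(r), so du = cos(r) dr. When r = 0, u = 0; when r = pi/2, u = 1.
The integral becomes ∫ sin(u) du from 0 to 1, with antiderivative -cos(u).
Back in r: F(r) = -cos(sin(r)).
Then F(pi/2) - F(0) = (-cos(1)) - (-1) = 1 - cos(1).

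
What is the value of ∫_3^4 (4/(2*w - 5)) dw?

An antiderivative is F(w) = 2*log(2*w - 5).
Then F(4) - F(3) = (log(9)) - (0) = log(9).

log(9)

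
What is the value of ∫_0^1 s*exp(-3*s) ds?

Integrate by parts once (u = s, dv = exp(-3*s) ds).
An antiderivative is F(s) = (-3*s - 1)*exp(-3*s)/9.
Then F(1) - F(0) = (-4*exp(-3)/9) - (-1/9) = (-4 + exp(3))*exp(-3)/9.

(-4 + exp(3))*exp(-3)/9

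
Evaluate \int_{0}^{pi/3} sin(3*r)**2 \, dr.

Use the identity sin^2(3*r) = (1 - cos(6*r))/2.
An antiderivative is F(r) = r/2 - sin(6*r)/12.
Then F(pi/3) - F(0) = (pi/6) - (0) = pi/6.

pi/6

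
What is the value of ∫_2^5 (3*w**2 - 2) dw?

By the power rule, an antiderivative is F(w) = w**3 - 2*w.
Then F(5) - F(2) = (115) - (4) = 111.

111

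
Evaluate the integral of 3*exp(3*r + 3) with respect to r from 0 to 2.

Let u = 3*r + 3, so du = 3 dr. When r = 0, u = 3; when r = 2, u = 9.
The integral becomes ∫ exp(u) du from 3 to 9, with antiderivative exp(u).
Back in r: F(r) = exp(3*r + 3).
Then F(2) - F(0) = (exp(9)) - (exp(3)) = -exp(3) + exp(9).

-exp(3) + exp(9)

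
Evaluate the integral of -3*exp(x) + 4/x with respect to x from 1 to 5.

-3*exp(5) + 4*log(5) + 3*exp(1)

An antiderivative is F(x) = -3*exp(x) + 4*log(x).
Then F(5) - F(1) = (-3*exp(5) + 4*log(5)) - (-3*exp(1)) = -3*exp(5) + 4*log(5) + 3*exp(1).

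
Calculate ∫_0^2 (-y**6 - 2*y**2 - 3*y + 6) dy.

-370/21

By the power rule, an antiderivative is F(y) = -y**7/7 - 2*y**3/3 - 3*y**2/2 + 6*y.
Then F(2) - F(0) = (-370/21) - (0) = -370/21.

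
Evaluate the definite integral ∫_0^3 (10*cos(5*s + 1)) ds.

Let u = 5*s + 1, so du = 5 ds. When s = 0, u = 1; when s = 3, u = 16.
The integral becomes 2·∫ cos(u) du from 1 to 16, with antiderivative 2*sin(u).
Back in s: F(s) = 2*sin(5*s + 1).
Then F(3) - F(0) = (2*sin(16)) - (2*sin(1)) = -2*sin(1) + 2*sin(16).

-2*sin(1) + 2*sin(16)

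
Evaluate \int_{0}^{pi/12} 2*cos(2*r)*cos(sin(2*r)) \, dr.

sin(1/2)

Let u = sin(2*r), so du = 2*cos(2*r) dr. When r = 0, u = 0; when r = pi/12, u = 1/2.
The integral becomes ∫ cos(u) du from 0 to 1/2, with antiderivative sin(u).
Back in r: F(r) = sin(sin(2*r)).
Then F(pi/12) - F(0) = (sin(1/2)) - (0) = sin(1/2).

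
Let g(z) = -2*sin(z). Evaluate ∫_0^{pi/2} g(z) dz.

-2

An antiderivative is F(z) = 2*cos(z).
Then F(pi/2) - F(0) = (0) - (2) = -2.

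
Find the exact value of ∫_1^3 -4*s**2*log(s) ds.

Integrate by parts once (u = ln s, dv = -4*s**2 ds).
An antiderivative is F(s) = -4*s**3*(3*log(s) - 1)/9.
Then F(3) - F(1) = (12 - 36*log(3)) - (4/9) = 104/9 - 36*log(3).

104/9 - 36*log(3)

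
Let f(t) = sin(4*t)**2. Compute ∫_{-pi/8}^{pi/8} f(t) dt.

pi/8

Use the identity sin^2(4*t) = (1 - cos(8*t))/2.
An antiderivative is F(t) = t/2 - sin(8*t)/16.
Then F(pi/8) - F(-pi/8) = (pi/16) - (-pi/16) = pi/8.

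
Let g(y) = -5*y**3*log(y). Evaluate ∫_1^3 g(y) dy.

Integrate by parts once (u = ln y, dv = -5*y**3 dy).
An antiderivative is F(y) = -5*y**4*(4*log(y) - 1)/16.
Then F(3) - F(1) = (405/16 - 405*log(3)/4) - (5/16) = 25 - 405*log(3)/4.

25 - 405*log(3)/4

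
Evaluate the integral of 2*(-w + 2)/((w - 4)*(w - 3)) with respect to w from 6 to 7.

Factor the denominator: w**2 - 7*w + 12 = (w - 3)(w - 4).
Partial fractions: 2*(-w + 2)/((w - 4)*(w - 3)) = 2/(w - 3) - 4/(w - 4).
An antiderivative is F(w) = -4*log(w - 4) + 2*log(w - 3).
Then F(7) - F(6) = (log(16/81)) - (log(9/16)) = -6*log(3) + 8*log(2).

-6*log(3) + 8*log(2)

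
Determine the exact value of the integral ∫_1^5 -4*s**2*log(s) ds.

Integrate by parts once (u = ln s, dv = -4*s**2 ds).
An antiderivative is F(s) = -4*s**3*(3*log(s) - 1)/9.
Then F(5) - F(1) = (500/9 - 500*log(5)/3) - (4/9) = 496/9 - 500*log(5)/3.

496/9 - 500*log(5)/3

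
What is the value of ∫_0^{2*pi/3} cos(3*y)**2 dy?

Use the identity cos^2(3*y) = (1 + cos(6*y))/2.
An antiderivative is F(y) = y/2 + sin(6*y)/12.
Then F(2*pi/3) - F(0) = (pi/3) - (0) = pi/3.

pi/3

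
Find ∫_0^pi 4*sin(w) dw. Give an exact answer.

8

An antiderivative is F(w) = -4*cos(w).
Then F(pi) - F(0) = (4) - (-4) = 8.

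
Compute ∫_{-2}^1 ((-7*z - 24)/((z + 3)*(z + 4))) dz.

-4*log(5) - 2*log(2)

Factor the denominator: z**2 + 7*z + 12 = (z + 4)(z + 3).
Partial fractions: (-7*z - 24)/((z + 3)*(z + 4)) = -4/(z + 4) - 3/(z + 3).
An antiderivative is F(z) = -3*log(z + 3) - 4*log(z + 4).
Then F(1) - F(-2) = (-4*log(5) - 6*log(2)) - (-log(16)) = -4*log(5) - 2*log(2).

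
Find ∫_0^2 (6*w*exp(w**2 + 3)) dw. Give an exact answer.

Let u = w**2 + 3, so du = 2*w dw. When w = 0, u = 3; when w = 2, u = 7.
The integral becomes 3·∫ exp(u) du from 3 to 7, with antiderivative 3*exp(u).
Back in w: F(w) = 3*exp(w**2 + 3).
Then F(2) - F(0) = (3*exp(7)) - (3*exp(3)) = -3*(1 - exp(4))*exp(3).

-3*(1 - exp(4))*exp(3)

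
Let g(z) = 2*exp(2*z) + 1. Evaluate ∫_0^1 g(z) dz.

exp(2)

An antiderivative is F(z) = exp(2*z) + z.
Then F(1) - F(0) = (1 + exp(2)) - (1) = exp(2).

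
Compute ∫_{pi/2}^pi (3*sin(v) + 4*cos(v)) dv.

An antiderivative is F(v) = 4*sin(v) - 3*cos(v).
Then F(pi) - F(pi/2) = (3) - (4) = -1.

-1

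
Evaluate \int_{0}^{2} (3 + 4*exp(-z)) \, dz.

10 - 4*exp(-2)

An antiderivative is F(z) = 3*z - 4*exp(-z).
Then F(2) - F(0) = (6 - 4*exp(-2)) - (-4) = 10 - 4*exp(-2).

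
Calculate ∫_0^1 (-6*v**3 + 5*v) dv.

By the power rule, an antiderivative is F(v) = -3*v**4/2 + 5*v**2/2.
Then F(1) - F(0) = (1) - (0) = 1.

1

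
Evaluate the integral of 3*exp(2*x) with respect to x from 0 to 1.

-3/2 + 3*exp(2)/2

An antiderivative is F(x) = 3*exp(2*x)/2.
Then F(1) - F(0) = (3*exp(2)/2) - (3/2) = -3/2 + 3*exp(2)/2.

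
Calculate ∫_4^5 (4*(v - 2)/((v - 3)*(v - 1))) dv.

Factor the denominator: v**2 - 4*v + 3 = (v - 1)(v - 3).
Partial fractions: 4*(v - 2)/((v - 3)*(v - 1)) = 2/(v - 1) + 2/(v - 3).
An antiderivative is F(v) = 2*log(v - 3) + 2*log(v - 1).
Then F(5) - F(4) = (log(64)) - (log(9)) = log(64/9).

log(64/9)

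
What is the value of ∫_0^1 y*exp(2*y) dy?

Integrate by parts once (u = y, dv = exp(2*y) dy).
An antiderivative is F(y) = (2*y - 1)*exp(2*y)/4.
Then F(1) - F(0) = (exp(2)/4) - (-1/4) = 1/4 + exp(2)/4.

1/4 + exp(2)/4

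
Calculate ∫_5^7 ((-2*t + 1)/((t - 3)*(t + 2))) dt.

Factor the denominator: t**2 - t - 6 = (t + 2)(t - 3).
Partial fractions: (-2*t + 1)/((t - 3)*(t + 2)) = -1/(t + 2) - 1/(t - 3).
An antiderivative is F(t) = -log(t - 3) - log(t + 2).
Then F(7) - F(5) = (-log(36)) - (-log(14)) = log(7/18).

log(7/18)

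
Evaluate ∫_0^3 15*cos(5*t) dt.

3*sin(15)

Let u = 5*t, so du = 5 dt. When t = 0, u = 0; when t = 3, u = 15.
The integral becomes 3·∫ cos(u) du from 0 to 15, with antiderivative 3*sin(u).
Back in t: F(t) = 3*sin(5*t).
Then F(3) - F(0) = (3*sin(15)) - (0) = 3*sin(15).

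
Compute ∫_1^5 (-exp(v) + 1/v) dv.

-exp(5) + log(5) + exp(1)

An antiderivative is F(v) = -exp(v) + log(v).
Then F(5) - F(1) = (-exp(5) + log(5)) - (-exp(1)) = -exp(5) + log(5) + exp(1).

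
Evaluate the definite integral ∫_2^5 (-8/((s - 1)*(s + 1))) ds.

-log(16)

Factor the denominator: s**2 - 1 = (s + 1)(s - 1).
Partial fractions: -8/((s - 1)*(s + 1)) = 4/(s + 1) - 4/(s - 1).
An antiderivative is F(s) = -4*log(s - 1) + 4*log(s + 1).
Then F(5) - F(2) = (log(81/16)) - (log(81)) = -log(16).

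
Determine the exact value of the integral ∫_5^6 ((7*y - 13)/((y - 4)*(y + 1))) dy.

Factor the denominator: y**2 - 3*y - 4 = (y + 1)(y - 4).
Partial fractions: (7*y - 13)/((y - 4)*(y + 1)) = 4/(y + 1) + 3/(y - 4).
An antiderivative is F(y) = 3*log(y - 4) + 4*log(y + 1).
Then F(6) - F(5) = (3*log(2) + 4*log(7)) - (4*log(2) + 4*log(3)) = -4*log(3) - log(2) + 4*log(7).

-4*log(3) - log(2) + 4*log(7)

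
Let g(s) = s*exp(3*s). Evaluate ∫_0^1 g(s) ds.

1/9 + 2*exp(3)/9

Integrate by parts once (u = s, dv = exp(3*s) ds).
An antiderivative is F(s) = (3*s - 1)*exp(3*s)/9.
Then F(1) - F(0) = (2*exp(3)/9) - (-1/9) = 1/9 + 2*exp(3)/9.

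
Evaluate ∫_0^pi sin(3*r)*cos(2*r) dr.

Use the identity sin(3*r)cos(2*r) = [sin(5*r) + sin(r)]/2.
An antiderivative is F(r) = -cos(r)/2 - cos(5*r)/10.
Then F(pi) - F(0) = (3/5) - (-3/5) = 6/5.

6/5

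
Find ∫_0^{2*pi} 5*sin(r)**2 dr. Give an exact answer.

Use the identity sin^2(r) = (1 - cos(2*r))/2.
An antiderivative is F(r) = 5*r/2 - 5*sin(2*r)/4.
Then F(2*pi) - F(0) = (5*pi) - (0) = 5*pi.

5*pi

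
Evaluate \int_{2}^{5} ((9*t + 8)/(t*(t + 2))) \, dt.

-14*log(2) + 4*log(5) + 5*log(7)

Factor the denominator: t**2 + 2*t = (t + 2)t.
Partial fractions: (9*t + 8)/(t*(t + 2)) = 5/(t + 2) + 4/t.
An antiderivative is F(t) = 4*log(t) + 5*log(t + 2).
Then F(5) - F(2) = (4*log(5) + 5*log(7)) - (14*log(2)) = -14*log(2) + 4*log(5) + 5*log(7).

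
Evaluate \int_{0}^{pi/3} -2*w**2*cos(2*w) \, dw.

-sqrt(3)*pi**2/18 + sqrt(3)/4 + pi/6

Integrate by parts twice (u = w^2, dv = -2*cos(2*w) dw).
An antiderivative is F(w) = -w**2*sin(2*w) - w*cos(2*w) + sin(2*w)/2.
Then F(pi/3) - F(0) = (-sqrt(3)*pi**2/18 + sqrt(3)/4 + pi/6) - (0) = -sqrt(3)*pi**2/18 + sqrt(3)/4 + pi/6.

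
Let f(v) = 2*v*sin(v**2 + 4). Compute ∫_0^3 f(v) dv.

Let u = v**2 + 4, so du = 2*v dv. When v = 0, u = 4; when v = 3, u = 13.
The integral becomes ∫ sin(u) du from 4 to 13, with antiderivative -cos(u).
Back in v: F(v) = -cos(v**2 + 4).
Then F(3) - F(0) = (-cos(13)) - (-cos(4)) = -cos(13) + cos(4).

-cos(13) + cos(4)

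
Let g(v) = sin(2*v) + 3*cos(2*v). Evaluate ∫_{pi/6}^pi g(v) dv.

An antiderivative is F(v) = 3*sin(2*v)/2 - cos(2*v)/2.
Then F(pi) - F(pi/6) = (-1/2) - (-1/4 + 3*sqrt(3)/4) = -3*sqrt(3)/4 - 1/4.

-3*sqrt(3)/4 - 1/4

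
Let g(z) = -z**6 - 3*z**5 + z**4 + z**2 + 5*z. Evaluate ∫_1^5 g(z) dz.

-1915876/105

By the power rule, an antiderivative is F(z) = -z**7/7 - z**6/2 + z**5/5 + z**3/3 + 5*z**2/2.
Then F(5) - F(1) = (-383125/21) - (251/105) = -1915876/105.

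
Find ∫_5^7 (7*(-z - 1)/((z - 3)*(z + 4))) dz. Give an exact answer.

-3*log(11) - 4*log(2) + 6*log(3)

Factor the denominator: z**2 + z - 12 = (z + 4)(z - 3).
Partial fractions: 7*(-z - 1)/((z - 3)*(z + 4)) = -3/(z + 4) - 4/(z - 3).
An antiderivative is F(z) = -4*log(z - 3) - 3*log(z + 4).
Then F(7) - F(5) = (-3*log(11) - 8*log(2)) - (-6*log(3) - 4*log(2)) = -3*log(11) - 4*log(2) + 6*log(3).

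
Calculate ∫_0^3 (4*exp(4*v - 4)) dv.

-(1 - exp(12))*exp(-4)

Let u = 4*v - 4, so du = 4 dv. When v = 0, u = -4; when v = 3, u = 8.
The integral becomes ∫ exp(u) du from -4 to 8, with antiderivative exp(u).
Back in v: F(v) = exp(4*v - 4).
Then F(3) - F(0) = (exp(8)) - (exp(-4)) = -(1 - exp(12))*exp(-4).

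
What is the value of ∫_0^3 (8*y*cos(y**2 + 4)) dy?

Let u = y**2 + 4, so du = 2*y dy. When y = 0, u = 4; when y = 3, u = 13.
The integral becomes 4·∫ cos(u) du from 4 to 13, with antiderivative 4*sin(u).
Back in y: F(y) = 4*sin(y**2 + 4).
Then F(3) - F(0) = (4*sin(13)) - (4*sin(4)) = 4*sin(13) - 4*sin(4).

4*sin(13) - 4*sin(4)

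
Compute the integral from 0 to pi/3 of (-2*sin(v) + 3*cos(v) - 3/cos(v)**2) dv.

-3*sqrt(3)/2 - 1

An antiderivative is F(v) = 3*sin(v) + 2*cos(v) - 3*tan(v).
Then F(pi/3) - F(0) = (1 - 3*sqrt(3)/2) - (2) = -3*sqrt(3)/2 - 1.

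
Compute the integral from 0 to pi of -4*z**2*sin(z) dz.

Integrate by parts twice (u = z^2, dv = -4*sin(z) dz).
An antiderivative is F(z) = 4*z**2*cos(z) - 8*z*sin(z) - 8*cos(z).
Then F(pi) - F(0) = (8 - 4*pi**2) - (-8) = 16 - 4*pi**2.

16 - 4*pi**2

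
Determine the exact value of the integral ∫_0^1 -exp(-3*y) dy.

An antiderivative is F(y) = exp(-3*y)/3.
Then F(1) - F(0) = (exp(-3)/3) - (1/3) = (1 - exp(3))*exp(-3)/3.

(1 - exp(3))*exp(-3)/3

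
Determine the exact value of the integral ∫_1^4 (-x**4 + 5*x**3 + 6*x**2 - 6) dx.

By the power rule, an antiderivative is F(x) = -x**5/5 + 5*x**4/4 + 2*x**3 - 6*x.
Then F(4) - F(1) = (1096/5) - (-59/20) = 4443/20.

4443/20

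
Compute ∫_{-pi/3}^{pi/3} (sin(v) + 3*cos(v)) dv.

3*sqrt(3)

An antiderivative is F(v) = 3*sin(v) - cos(v).
Then F(pi/3) - F(-pi/3) = (-1/2 + 3*sqrt(3)/2) - (-3*sqrt(3)/2 - 1/2) = 3*sqrt(3).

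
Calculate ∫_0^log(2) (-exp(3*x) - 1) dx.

-7/3 - log(2)

An antiderivative is F(x) = -exp(3*x)/3 - x.
Then F(log(2)) - F(0) = (-8/3 - log(2)) - (-1/3) = -7/3 - log(2).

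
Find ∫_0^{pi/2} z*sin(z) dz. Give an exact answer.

1

Integrate by parts once (u = z, dv = sin(z) dz).
An antiderivative is F(z) = -z*cos(z) + sin(z).
Then F(pi/2) - F(0) = (1) - (0) = 1.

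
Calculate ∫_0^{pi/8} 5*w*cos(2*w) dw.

Integrate by parts once (u = w, dv = 5*cos(2*w) dw).
An antiderivative is F(w) = 5*w*sin(2*w)/2 + 5*cos(2*w)/4.
Then F(pi/8) - F(0) = (5*sqrt(2)*(pi + 4)/32) - (5/4) = -5/4 + 5*sqrt(2)*pi/32 + 5*sqrt(2)/8.

-5/4 + 5*sqrt(2)*pi/32 + 5*sqrt(2)/8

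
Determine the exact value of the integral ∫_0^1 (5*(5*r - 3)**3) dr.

Let u = 5*r - 3, so du = 5 dr. When r = 0, u = -3; when r = 1, u = 2.
The integral becomes ∫ u**3 du from -3 to 2, with antiderivative u**4/4.
Back in r: F(r) = (5*r - 3)**4/4.
Then F(1) - F(0) = (4) - (81/4) = -65/4.

-65/4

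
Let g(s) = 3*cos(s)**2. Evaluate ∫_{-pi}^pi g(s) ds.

3*pi

Use the identity cos^2(s) = (1 + cos(2*s))/2.
An antiderivative is F(s) = 3*s/2 + 3*sin(2*s)/4.
Then F(pi) - F(-pi) = (3*pi/2) - (-3*pi/2) = 3*pi.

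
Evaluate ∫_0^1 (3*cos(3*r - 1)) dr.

sin(1) + sin(2)

Let u = 3*r - 1, so du = 3 dr. When r = 0, u = -1; when r = 1, u = 2.
The integral becomes ∫ cos(u) du from -1 to 2, with antiderivative sin(u).
Back in r: F(r) = sin(3*r - 1).
Then F(1) - F(0) = (sin(2)) - (-sin(1)) = sin(1) + sin(2).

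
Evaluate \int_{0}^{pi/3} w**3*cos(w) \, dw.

-sqrt(3)*pi + sqrt(3)*pi**3/54 + pi**2/6 + 3

Integrate by parts 3 times (u = w^3, dv = cos(w) dw).
An antiderivative is F(w) = w**3*sin(w) + 3*w**2*cos(w) - 6*w*sin(w) - 6*cos(w).
Then F(pi/3) - F(0) = (-sqrt(3)*pi - 3 + sqrt(3)*pi**3/54 + pi**2/6) - (-6) = -sqrt(3)*pi + sqrt(3)*pi**3/54 + pi**2/6 + 3.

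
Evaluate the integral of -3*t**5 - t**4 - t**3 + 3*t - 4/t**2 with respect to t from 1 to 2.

-779/20

By the power rule, an antiderivative is F(t) = -t**6/2 - t**5/5 - t**4/4 + 3*t**2/2 + 4/t.
Then F(2) - F(1) = (-172/5) - (91/20) = -779/20.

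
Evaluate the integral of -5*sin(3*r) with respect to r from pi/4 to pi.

-5/3 + 5*sqrt(2)/6

An antiderivative is F(r) = 5*cos(3*r)/3.
Then F(pi) - F(pi/4) = (-5/3) - (-5*sqrt(2)/6) = -5/3 + 5*sqrt(2)/6.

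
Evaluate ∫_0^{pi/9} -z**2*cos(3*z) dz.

Integrate by parts twice (u = z^2, dv = -cos(3*z) dz).
An antiderivative is F(z) = -z**2*sin(3*z)/3 - 2*z*cos(3*z)/9 + 2*sin(3*z)/27.
Then F(pi/9) - F(0) = (-pi/81 - sqrt(3)*pi**2/486 + sqrt(3)/27) - (0) = -pi/81 - sqrt(3)*pi**2/486 + sqrt(3)/27.

-pi/81 - sqrt(3)*pi**2/486 + sqrt(3)/27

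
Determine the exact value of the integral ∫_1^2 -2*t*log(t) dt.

3/2 - log(16)

Integrate by parts once (u = ln t, dv = -2*t dt).
An antiderivative is F(t) = -t**2*(2*log(t) - 1)/2.
Then F(2) - F(1) = (2 - log(16)) - (1/2) = 3/2 - log(16).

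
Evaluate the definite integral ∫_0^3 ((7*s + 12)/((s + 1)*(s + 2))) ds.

Factor the denominator: s**2 + 3*s + 2 = (s + 2)(s + 1).
Partial fractions: (7*s + 12)/((s + 1)*(s + 2)) = 2/(s + 2) + 5/(s + 1).
An antiderivative is F(s) = 5*log(s + 1) + 2*log(s + 2).
Then F(3) - F(0) = (2*log(5) + 10*log(2)) - (log(4)) = 2*log(5) + 8*log(2).

2*log(5) + 8*log(2)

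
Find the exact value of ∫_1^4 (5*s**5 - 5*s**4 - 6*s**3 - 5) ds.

1992

By the power rule, an antiderivative is F(s) = 5*s**6/6 - s**5 - 3*s**4/2 - 5*s.
Then F(4) - F(1) = (5956/3) - (-20/3) = 1992.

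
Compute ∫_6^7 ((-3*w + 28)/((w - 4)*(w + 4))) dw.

-5*log(11) + 3*log(2) + 2*log(3) + 5*log(5)

Factor the denominator: w**2 - 16 = (w + 4)(w - 4).
Partial fractions: (-3*w + 28)/((w - 4)*(w + 4)) = -5/(w + 4) + 2/(w - 4).
An antiderivative is F(w) = 2*log(w - 4) - 5*log(w + 4).
Then F(7) - F(6) = (-5*log(11) + 2*log(3)) - (-5*log(5) - 3*log(2)) = -5*log(11) + 3*log(2) + 2*log(3) + 5*log(5).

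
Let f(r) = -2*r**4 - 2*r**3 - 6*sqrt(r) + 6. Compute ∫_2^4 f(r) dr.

-2684/5 + 8*sqrt(2)

By the power rule, an antiderivative is F(r) = -2*r**5/5 - r**4/2 - 4*r**(3/2) + 6*r.
Then F(4) - F(2) = (-2728/5) - (-8*sqrt(2) - 44/5) = -2684/5 + 8*sqrt(2).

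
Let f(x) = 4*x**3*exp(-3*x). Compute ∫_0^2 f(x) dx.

8/27 - 488*exp(-6)/27

Integrate by parts 3 times (u = x^3, dv = 4*exp(-3*x) dx).
An antiderivative is F(x) = (-36*x**3 - 36*x**2 - 24*x - 8)*exp(-3*x)/27.
Then F(2) - F(0) = (-488*exp(-6)/27) - (-8/27) = 8/27 - 488*exp(-6)/27.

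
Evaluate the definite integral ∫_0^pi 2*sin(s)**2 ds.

pi

Use the identity sin^2(s) = (1 - cos(2*s))/2.
An antiderivative is F(s) = s - sin(2*s)/2.
Then F(pi) - F(0) = (pi) - (0) = pi.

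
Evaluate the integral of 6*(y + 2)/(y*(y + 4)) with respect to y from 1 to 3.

-3*log(5) + 3*log(3) + 3*log(7)

Factor the denominator: y**2 + 4*y = (y + 4)y.
Partial fractions: 6*(y + 2)/(y*(y + 4)) = 3/(y + 4) + 3/y.
An antiderivative is F(y) = 3*log(y) + 3*log(y + 4).
Then F(3) - F(1) = (3*log(3) + 3*log(7)) - (3*log(5)) = -3*log(5) + 3*log(3) + 3*log(7).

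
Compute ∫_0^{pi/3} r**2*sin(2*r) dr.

-3/8 + pi**2/36 + sqrt(3)*pi/12

Integrate by parts twice (u = r^2, dv = sin(2*r) dr).
An antiderivative is F(r) = -r**2*cos(2*r)/2 + r*sin(2*r)/2 + cos(2*r)/4.
Then F(pi/3) - F(0) = (-1/8 + pi**2/36 + sqrt(3)*pi/12) - (1/4) = -3/8 + pi**2/36 + sqrt(3)*pi/12.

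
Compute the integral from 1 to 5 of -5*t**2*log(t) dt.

620/9 - 625*log(5)/3

Integrate by parts once (u = ln t, dv = -5*t**2 dt).
An antiderivative is F(t) = -5*t**3*(3*log(t) - 1)/9.
Then F(5) - F(1) = (625/9 - 625*log(5)/3) - (5/9) = 620/9 - 625*log(5)/3.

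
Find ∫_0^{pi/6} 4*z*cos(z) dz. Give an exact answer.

Integrate by parts once (u = z, dv = 4*cos(z) dz).
An antiderivative is F(z) = 4*z*sin(z) + 4*cos(z).
Then F(pi/6) - F(0) = (pi/3 + 2*sqrt(3)) - (4) = -4 + pi/3 + 2*sqrt(3).

-4 + pi/3 + 2*sqrt(3)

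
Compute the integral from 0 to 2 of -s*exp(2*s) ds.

-3*exp(4)/4 - 1/4

Integrate by parts once (u = s, dv = -exp(2*s) ds).
An antiderivative is F(s) = (-2*s + 1)*exp(2*s)/4.
Then F(2) - F(0) = (-3*exp(4)/4) - (1/4) = -3*exp(4)/4 - 1/4.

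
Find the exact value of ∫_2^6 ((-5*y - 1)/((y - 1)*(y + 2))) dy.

Factor the denominator: y**2 + y - 2 = (y + 2)(y - 1).
Partial fractions: (-5*y - 1)/((y - 1)*(y + 2)) = -3/(y + 2) - 2/(y - 1).
An antiderivative is F(y) = -2*log(y - 1) - 3*log(y + 2).
Then F(6) - F(2) = (-9*log(2) - 2*log(5)) - (-log(64)) = -2*log(5) - 3*log(2).

-2*log(5) - 3*log(2)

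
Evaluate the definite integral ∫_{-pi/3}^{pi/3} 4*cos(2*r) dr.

2*sqrt(3)

An antiderivative is F(r) = 2*sin(2*r).
Then F(pi/3) - F(-pi/3) = (sqrt(3)) - (-sqrt(3)) = 2*sqrt(3).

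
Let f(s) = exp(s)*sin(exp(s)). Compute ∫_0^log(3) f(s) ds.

Let u = exp(s), so du = exp(s) ds. When s = 0, u = 1; when s = log(3), u = 3.
The integral becomes ∫ sin(u) du from 1 to 3, with antiderivative -cos(u).
Back in s: F(s) = -cos(exp(s)).
Then F(log(3)) - F(0) = (-cos(3)) - (-cos(1)) = cos(1) - cos(3).

cos(1) - cos(3)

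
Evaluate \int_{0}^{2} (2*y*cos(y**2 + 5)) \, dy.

Let u = y**2 + 5, so du = 2*y dy. When y = 0, u = 5; when y = 2, u = 9.
The integral becomes ∫ cos(u) du from 5 to 9, with antiderivative sin(u).
Back in y: F(y) = sin(y**2 + 5).
Then F(2) - F(0) = (sin(9)) - (sin(5)) = sin(9) - sin(5).

sin(9) - sin(5)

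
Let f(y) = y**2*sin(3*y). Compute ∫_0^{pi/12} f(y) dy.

Integrate by parts twice (u = y^2, dv = sin(3*y) dy).
An antiderivative is F(y) = -y**2*cos(3*y)/3 + 2*y*sin(3*y)/9 + 2*cos(3*y)/27.
Then F(pi/12) - F(0) = (sqrt(2)*(-pi**2 + 8*pi + 32)/864) - (2/27) = -2/27 - sqrt(2)*pi**2/864 + sqrt(2)*pi/108 + sqrt(2)/27.

-2/27 - sqrt(2)*pi**2/864 + sqrt(2)*pi/108 + sqrt(2)/27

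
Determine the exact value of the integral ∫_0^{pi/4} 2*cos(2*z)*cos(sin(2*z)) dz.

Let u = sin(2*z), so du = 2*cos(2*z) dz. When z = 0, u = 0; when z = pi/4, u = 1.
The integral becomes ∫ cos(u) du from 0 to 1, with antiderivative sin(u).
Back in z: F(z) = sin(sin(2*z)).
Then F(pi/4) - F(0) = (sin(1)) - (0) = sin(1).

sin(1)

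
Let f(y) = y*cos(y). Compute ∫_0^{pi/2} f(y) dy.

-1 + pi/2

Integrate by parts once (u = y, dv = cos(y) dy).
An antiderivative is F(y) = y*sin(y) + cos(y).
Then F(pi/2) - F(0) = (pi/2) - (1) = -1 + pi/2.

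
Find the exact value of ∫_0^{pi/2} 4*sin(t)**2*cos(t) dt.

4/3

Let u = sin(t), so du = cos(t) dt. When t = 0, u = 0; when t = pi/2, u = 1.
The integral becomes 4·∫ u**2 du from 0 to 1, with antiderivative 4*u**3/3.
Back in t: F(t) = 4*sin(t)**3/3.
Then F(pi/2) - F(0) = (4/3) - (0) = 4/3.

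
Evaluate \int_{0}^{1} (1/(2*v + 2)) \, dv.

An antiderivative is F(v) = log(2*v + 2)/2.
Then F(1) - F(0) = (log(2)) - (log(2)/2) = log(2)/2.

log(2)/2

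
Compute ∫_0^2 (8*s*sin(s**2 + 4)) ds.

4*cos(4) - 4*cos(8)

Let u = s**2 + 4, so du = 2*s ds. When s = 0, u = 4; when s = 2, u = 8.
The integral becomes 4·∫ sin(u) du from 4 to 8, with antiderivative -4*cos(u).
Back in s: F(s) = -4*cos(s**2 + 4).
Then F(2) - F(0) = (-4*cos(8)) - (-4*cos(4)) = 4*cos(4) - 4*cos(8).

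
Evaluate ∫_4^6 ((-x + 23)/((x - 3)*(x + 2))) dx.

Factor the denominator: x**2 - x - 6 = (x + 2)(x - 3).
Partial fractions: (-x + 23)/((x - 3)*(x + 2)) = -5/(x + 2) + 4/(x - 3).
An antiderivative is F(x) = 4*log(x - 3) - 5*log(x + 2).
Then F(6) - F(4) = (-15*log(2) + 4*log(3)) - (-5*log(3) - 5*log(2)) = -10*log(2) + 9*log(3).

-10*log(2) + 9*log(3)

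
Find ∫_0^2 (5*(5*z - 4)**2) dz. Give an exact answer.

280/3

Let u = 5*z - 4, so du = 5 dz. When z = 0, u = -4; when z = 2, u = 6.
The integral becomes ∫ u**2 du from -4 to 6, with antiderivative u**3/3.
Back in z: F(z) = (5*z - 4)**3/3.
Then F(2) - F(0) = (72) - (-64/3) = 280/3.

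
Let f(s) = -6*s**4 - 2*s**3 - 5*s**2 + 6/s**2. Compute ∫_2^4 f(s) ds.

By the power rule, an antiderivative is F(s) = -6*s**5/5 - s**4/2 - 5*s**3/3 - 6/s.
Then F(4) - F(2) = (-43949/30) - (-941/15) = -42067/30.

-42067/30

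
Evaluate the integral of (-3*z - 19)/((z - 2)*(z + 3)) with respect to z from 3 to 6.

-12*log(2) + 2*log(3)

Factor the denominator: z**2 + z - 6 = (z + 3)(z - 2).
Partial fractions: (-3*z - 19)/((z - 2)*(z + 3)) = 2/(z + 3) - 5/(z - 2).
An antiderivative is F(z) = -5*log(z - 2) + 2*log(z + 3).
Then F(6) - F(3) = (-10*log(2) + 4*log(3)) - (log(36)) = -12*log(2) + 2*log(3).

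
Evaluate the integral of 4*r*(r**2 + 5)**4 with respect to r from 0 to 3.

1069398/5

Let u = r**2 + 5, so du = 2*r dr. When r = 0, u = 5; when r = 3, u = 14.
The integral becomes 2·∫ u**4 du from 5 to 14, with antiderivative 2*u**5/5.
Back in r: F(r) = 2*(r**2 + 5)**5/5.
Then F(3) - F(0) = (1075648/5) - (1250) = 1069398/5.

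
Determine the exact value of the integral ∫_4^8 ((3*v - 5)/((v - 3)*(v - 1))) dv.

Factor the denominator: v**2 - 4*v + 3 = (v - 1)(v - 3).
Partial fractions: (3*v - 5)/((v - 3)*(v - 1)) = 1/(v - 1) + 2/(v - 3).
An antiderivative is F(v) = 2*log(v - 3) + log(v - 1).
Then F(8) - F(4) = (log(7) + 2*log(5)) - (log(3)) = -log(3) + log(7) + 2*log(5).

-log(3) + log(7) + 2*log(5)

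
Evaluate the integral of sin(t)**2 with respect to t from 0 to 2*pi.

Use the identity sin^2(t) = (1 - cos(2*t))/2.
An antiderivative is F(t) = t/2 - sin(2*t)/4.
Then F(2*pi) - F(0) = (pi) - (0) = pi.

pi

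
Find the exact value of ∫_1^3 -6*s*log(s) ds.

Integrate by parts once (u = ln s, dv = -6*s ds).
An antiderivative is F(s) = -3*s**2*(2*log(s) - 1)/2.
Then F(3) - F(1) = (27/2 - 27*log(3)) - (3/2) = 12 - 27*log(3).

12 - 27*log(3)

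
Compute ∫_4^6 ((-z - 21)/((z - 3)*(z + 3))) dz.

-3*log(7) + 2*log(3)

Factor the denominator: z**2 - 9 = (z + 3)(z - 3).
Partial fractions: (-z - 21)/((z - 3)*(z + 3)) = 3/(z + 3) - 4/(z - 3).
An antiderivative is F(z) = -4*log(z - 3) + 3*log(z + 3).
Then F(6) - F(4) = (log(9)) - (3*log(7)) = -3*log(7) + 2*log(3).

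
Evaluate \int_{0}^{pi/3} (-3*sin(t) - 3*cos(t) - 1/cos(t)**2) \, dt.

-5*sqrt(3)/2 - 3/2

An antiderivative is F(t) = -3*sin(t) + 3*cos(t) - tan(t).
Then F(pi/3) - F(0) = (3/2 - 5*sqrt(3)/2) - (3) = -5*sqrt(3)/2 - 3/2.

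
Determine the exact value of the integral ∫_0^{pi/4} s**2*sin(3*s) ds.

-2/27 - sqrt(2)/27 + sqrt(2)*pi/36 + sqrt(2)*pi**2/96

Integrate by parts twice (u = s^2, dv = sin(3*s) ds).
An antiderivative is F(s) = -s**2*cos(3*s)/3 + 2*s*sin(3*s)/9 + 2*cos(3*s)/27.
Then F(pi/4) - F(0) = (sqrt(2)*(-32 + 24*pi + 9*pi**2)/864) - (2/27) = -2/27 - sqrt(2)/27 + sqrt(2)*pi/36 + sqrt(2)*pi**2/96.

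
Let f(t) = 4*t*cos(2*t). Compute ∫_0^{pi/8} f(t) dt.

-1 + sqrt(2)*pi/8 + sqrt(2)/2

Integrate by parts once (u = t, dv = 4*cos(2*t) dt).
An antiderivative is F(t) = 2*t*sin(2*t) + cos(2*t).
Then F(pi/8) - F(0) = (sqrt(2)*(pi + 4)/8) - (1) = -1 + sqrt(2)*pi/8 + sqrt(2)/2.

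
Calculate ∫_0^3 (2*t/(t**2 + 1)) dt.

log(10)

Let u = t**2 + 1, so du = 2*t dt. When t = 0, u = 1; when t = 3, u = 10.
The integral becomes ∫ 1/u du from 1 to 10, with antiderivative log(u).
Back in t: F(t) = log(t**2 + 1).
Then F(3) - F(0) = (log(10)) - (0) = log(10).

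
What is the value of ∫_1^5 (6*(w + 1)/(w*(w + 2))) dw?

-3*log(3) + 3*log(5) + 3*log(7)

Factor the denominator: w**2 + 2*w = (w + 2)w.
Partial fractions: 6*(w + 1)/(w*(w + 2)) = 3/(w + 2) + 3/w.
An antiderivative is F(w) = 3*log(w) + 3*log(w + 2).
Then F(5) - F(1) = (3*log(5) + 3*log(7)) - (log(27)) = -3*log(3) + 3*log(5) + 3*log(7).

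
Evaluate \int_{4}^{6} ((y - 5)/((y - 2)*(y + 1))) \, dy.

log(49/50)

Factor the denominator: y**2 - y - 2 = (y + 1)(y - 2).
Partial fractions: (y - 5)/((y - 2)*(y + 1)) = 2/(y + 1) - 1/(y - 2).
An antiderivative is F(y) = -log(y - 2) + 2*log(y + 1).
Then F(6) - F(4) = (log(49/4)) - (log(25/2)) = log(49/50).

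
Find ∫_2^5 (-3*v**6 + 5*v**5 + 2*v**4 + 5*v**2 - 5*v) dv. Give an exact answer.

-667803/35

By the power rule, an antiderivative is F(v) = -3*v**7/7 + 5*v**6/6 + 2*v**5/5 + 5*v**3/3 - 5*v**2/2.
Then F(5) - F(2) = (-400375/21) - (1534/105) = -667803/35.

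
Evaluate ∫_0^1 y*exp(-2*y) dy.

Integrate by parts once (u = y, dv = exp(-2*y) dy).
An antiderivative is F(y) = (-2*y - 1)*exp(-2*y)/4.
Then F(1) - F(0) = (-3*exp(-2)/4) - (-1/4) = (-3 + exp(2))*exp(-2)/4.

(-3 + exp(2))*exp(-2)/4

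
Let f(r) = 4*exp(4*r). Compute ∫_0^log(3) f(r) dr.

Let u = exp(r), so du = exp(r) dr. When r = 0, u = 1; when r = log(3), u = 3.
The integral becomes 4·∫ u**3 du from 1 to 3, with antiderivative u**4.
Back in r: F(r) = exp(4*r).
Then F(log(3)) - F(0) = (81) - (1) = 80.

80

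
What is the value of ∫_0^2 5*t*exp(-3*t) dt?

Integrate by parts once (u = t, dv = 5*exp(-3*t) dt).
An antiderivative is F(t) = (-15*t - 5)*exp(-3*t)/9.
Then F(2) - F(0) = (-35*exp(-6)/9) - (-5/9) = 5/9 - 35*exp(-6)/9.

5/9 - 35*exp(-6)/9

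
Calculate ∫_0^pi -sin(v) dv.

-2

An antiderivative is F(v) = cos(v).
Then F(pi) - F(0) = (-1) - (1) = -2.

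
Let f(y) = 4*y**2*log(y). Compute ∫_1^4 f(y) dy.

-28 + 512*log(2)/3

Integrate by parts once (u = ln y, dv = 4*y**2 dy).
An antiderivative is F(y) = 4*y**3*(3*log(y) - 1)/9.
Then F(4) - F(1) = (-256/9 + 512*log(2)/3) - (-4/9) = -28 + 512*log(2)/3.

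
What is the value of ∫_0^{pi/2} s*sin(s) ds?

1

Integrate by parts once (u = s, dv = sin(s) ds).
An antiderivative is F(s) = -s*cos(s) + sin(s).
Then F(pi/2) - F(0) = (1) - (0) = 1.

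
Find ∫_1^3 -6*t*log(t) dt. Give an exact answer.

12 - 27*log(3)

Integrate by parts once (u = ln t, dv = -6*t dt).
An antiderivative is F(t) = -3*t**2*(2*log(t) - 1)/2.
Then F(3) - F(1) = (27/2 - 27*log(3)) - (3/2) = 12 - 27*log(3).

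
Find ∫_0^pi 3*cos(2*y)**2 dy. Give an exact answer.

3*pi/2

Use the identity cos^2(2*y) = (1 + cos(4*y))/2.
An antiderivative is F(y) = 3*y/2 + 3*sin(4*y)/8.
Then F(pi) - F(0) = (3*pi/2) - (0) = 3*pi/2.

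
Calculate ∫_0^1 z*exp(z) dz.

1

Integrate by parts once (u = z, dv = exp(z) dz).
An antiderivative is F(z) = (z - 1)*exp(z).
Then F(1) - F(0) = (0) - (-1) = 1.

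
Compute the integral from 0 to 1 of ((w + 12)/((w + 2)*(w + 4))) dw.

Factor the denominator: w**2 + 6*w + 8 = (w + 4)(w + 2).
Partial fractions: (w + 12)/((w + 2)*(w + 4)) = -4/(w + 4) + 5/(w + 2).
An antiderivative is F(w) = 5*log(w + 2) - 4*log(w + 4).
Then F(1) - F(0) = (-4*log(5) + 5*log(3)) - (-log(8)) = -4*log(5) + 3*log(2) + 5*log(3).

-4*log(5) + 3*log(2) + 5*log(3)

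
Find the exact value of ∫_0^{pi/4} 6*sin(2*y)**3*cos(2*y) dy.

3/4

Let u = sin(2*y), so du = 2*cos(2*y) dy. When y = 0, u = 0; when y = pi/4, u = 1.
The integral becomes 3·∫ u**3 du from 0 to 1, with antiderivative 3*u**4/4.
Back in y: F(y) = 3*sin(2*y)**4/4.
Then F(pi/4) - F(0) = (3/4) - (0) = 3/4.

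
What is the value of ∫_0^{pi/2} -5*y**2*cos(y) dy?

10 - 5*pi**2/4

Integrate by parts twice (u = y^2, dv = -5*cos(y) dy).
An antiderivative is F(y) = -5*y**2*sin(y) - 10*y*cos(y) + 10*sin(y).
Then F(pi/2) - F(0) = (10 - 5*pi**2/4) - (0) = 10 - 5*pi**2/4.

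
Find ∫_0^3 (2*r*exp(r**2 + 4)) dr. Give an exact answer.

-exp(4) + exp(13)

Let u = r**2 + 4, so du = 2*r dr. When r = 0, u = 4; when r = 3, u = 13.
The integral becomes ∫ exp(u) du from 4 to 13, with antiderivative exp(u).
Back in r: F(r) = exp(r**2 + 4).
Then F(3) - F(0) = (exp(13)) - (exp(4)) = -exp(4) + exp(13).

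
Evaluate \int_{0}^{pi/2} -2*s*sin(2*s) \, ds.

Integrate by parts once (u = s, dv = -2*sin(2*s) ds).
An antiderivative is F(s) = s*cos(2*s) - sin(2*s)/2.
Then F(pi/2) - F(0) = (-pi/2) - (0) = -pi/2.

-pi/2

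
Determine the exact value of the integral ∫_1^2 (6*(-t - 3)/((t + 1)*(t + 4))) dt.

Factor the denominator: t**2 + 5*t + 4 = (t + 4)(t + 1).
Partial fractions: 6*(-t - 3)/((t + 1)*(t + 4)) = -2/(t + 4) - 4/(t + 1).
An antiderivative is F(t) = -4*log(t + 1) - 2*log(t + 4).
Then F(2) - F(1) = (-6*log(3) - 2*log(2)) - (-2*log(5) - 4*log(2)) = -6*log(3) + 2*log(2) + 2*log(5).

-6*log(3) + 2*log(2) + 2*log(5)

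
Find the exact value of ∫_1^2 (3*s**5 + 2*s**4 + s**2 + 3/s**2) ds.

716/15

By the power rule, an antiderivative is F(s) = s**6/2 + 2*s**5/5 + s**3/3 - 3/s.
Then F(2) - F(1) = (1379/30) - (-53/30) = 716/15.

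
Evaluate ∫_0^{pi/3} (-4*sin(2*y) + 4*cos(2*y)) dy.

-3 + sqrt(3)

An antiderivative is F(y) = 2*sin(2*y) + 2*cos(2*y).
Then F(pi/3) - F(0) = (-1 + sqrt(3)) - (2) = -3 + sqrt(3).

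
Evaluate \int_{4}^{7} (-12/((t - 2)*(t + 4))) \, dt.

-2*log(5) - 4*log(2) + 2*log(11)

Factor the denominator: t**2 + 2*t - 8 = (t + 4)(t - 2).
Partial fractions: -12/((t - 2)*(t + 4)) = 2/(t + 4) - 2/(t - 2).
An antiderivative is F(t) = -2*log(t - 2) + 2*log(t + 4).
Then F(7) - F(4) = (-2*log(5) + 2*log(11)) - (log(16)) = -2*log(5) - 4*log(2) + 2*log(11).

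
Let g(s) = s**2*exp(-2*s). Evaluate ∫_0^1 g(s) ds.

Integrate by parts twice (u = s^2, dv = exp(-2*s) ds).
An antiderivative is F(s) = (-2*s**2 - 2*s - 1)*exp(-2*s)/4.
Then F(1) - F(0) = (-5*exp(-2)/4) - (-1/4) = (-5 + exp(2))*exp(-2)/4.

(-5 + exp(2))*exp(-2)/4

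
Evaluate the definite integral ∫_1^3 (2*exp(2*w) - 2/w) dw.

-exp(2) - log(9) + exp(6)

An antiderivative is F(w) = exp(2*w) - 2*log(w).
Then F(3) - F(1) = (-log(9) + exp(6)) - (exp(2)) = -exp(2) - log(9) + exp(6).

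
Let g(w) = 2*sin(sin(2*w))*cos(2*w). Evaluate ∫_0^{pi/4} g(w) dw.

Let u = sin(2*w), so du = 2*cos(2*w) dw. When w = 0, u = 0; when w = pi/4, u = 1.
The integral becomes ∫ sin(u) du from 0 to 1, with antiderivative -cos(u).
Back in w: F(w) = -cos(sin(2*w)).
Then F(pi/4) - F(0) = (-cos(1)) - (-1) = 1 - cos(1).

1 - cos(1)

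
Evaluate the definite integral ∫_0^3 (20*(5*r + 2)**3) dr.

83505

Let u = 5*r + 2, so du = 5 dr. When r = 0, u = 2; when r = 3, u = 17.
The integral becomes 4·∫ u**3 du from 2 to 17, with antiderivative u**4.
Back in r: F(r) = (5*r + 2)**4.
Then F(3) - F(0) = (83521) - (16) = 83505.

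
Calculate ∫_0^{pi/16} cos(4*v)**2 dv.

Use the identity cos^2(4*v) = (1 + cos(8*v))/2.
An antiderivative is F(v) = v/2 + sin(8*v)/16.
Then F(pi/16) - F(0) = (1/16 + pi/32) - (0) = 1/16 + pi/32.

1/16 + pi/32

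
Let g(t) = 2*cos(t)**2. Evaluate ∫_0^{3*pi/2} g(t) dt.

Use the identity cos^2(t) = (1 + cos(2*t))/2.
An antiderivative is F(t) = t + sin(2*t)/2.
Then F(3*pi/2) - F(0) = (3*pi/2) - (0) = 3*pi/2.

3*pi/2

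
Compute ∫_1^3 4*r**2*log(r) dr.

-104/9 + 36*log(3)

Integrate by parts once (u = ln r, dv = 4*r**2 dr).
An antiderivative is F(r) = 4*r**3*(3*log(r) - 1)/9.
Then F(3) - F(1) = (-12 + 36*log(3)) - (-4/9) = -104/9 + 36*log(3).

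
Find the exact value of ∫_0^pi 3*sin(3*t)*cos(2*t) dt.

Use the identity sin(3*t)cos(2*t) = [sin(5*t) + sin(t)]/2.
An antiderivative is F(t) = -3*cos(t)/2 - 3*cos(5*t)/10.
Then F(pi) - F(0) = (9/5) - (-9/5) = 18/5.

18/5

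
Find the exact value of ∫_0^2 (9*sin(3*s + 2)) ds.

Let u = 3*s + 2, so du = 3 ds. When s = 0, u = 2; when s = 2, u = 8.
The integral becomes 3·∫ sin(u) du from 2 to 8, with antiderivative -3*cos(u).
Back in s: F(s) = -3*cos(3*s + 2).
Then F(2) - F(0) = (-3*cos(8)) - (-3*cos(2)) = 3*cos(2) - 3*cos(8).

3*cos(2) - 3*cos(8)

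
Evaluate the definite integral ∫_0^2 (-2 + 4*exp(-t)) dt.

-4*exp(-2)

An antiderivative is F(t) = -2*t - 4*exp(-t).
Then F(2) - F(0) = (-4 - 4*exp(-2)) - (-4) = -4*exp(-2).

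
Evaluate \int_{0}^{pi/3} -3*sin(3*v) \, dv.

An antiderivative is F(v) = cos(3*v).
Then F(pi/3) - F(0) = (-1) - (1) = -2.

-2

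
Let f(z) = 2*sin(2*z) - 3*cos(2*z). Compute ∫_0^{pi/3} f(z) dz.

3/2 - 3*sqrt(3)/4

An antiderivative is F(z) = -3*sin(2*z)/2 - cos(2*z).
Then F(pi/3) - F(0) = (1/2 - 3*sqrt(3)/4) - (-1) = 3/2 - 3*sqrt(3)/4.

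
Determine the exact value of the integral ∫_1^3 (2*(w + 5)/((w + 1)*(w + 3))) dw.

Factor the denominator: w**2 + 4*w + 3 = (w + 3)(w + 1).
Partial fractions: 2*(w + 5)/((w + 1)*(w + 3)) = -2/(w + 3) + 4/(w + 1).
An antiderivative is F(w) = 4*log(w + 1) - 2*log(w + 3).
Then F(3) - F(1) = (log(64/9)) - (0) = log(64/9).

log(64/9)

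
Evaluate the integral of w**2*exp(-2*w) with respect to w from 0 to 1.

Integrate by parts twice (u = w^2, dv = exp(-2*w) dw).
An antiderivative is F(w) = (-2*w**2 - 2*w - 1)*exp(-2*w)/4.
Then F(1) - F(0) = (-5*exp(-2)/4) - (-1/4) = (-5 + exp(2))*exp(-2)/4.

(-5 + exp(2))*exp(-2)/4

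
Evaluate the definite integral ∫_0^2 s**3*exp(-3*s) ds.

2/27 - 122*exp(-6)/27

Integrate by parts 3 times (u = s^3, dv = exp(-3*s) ds).
An antiderivative is F(s) = (-9*s**3 - 9*s**2 - 6*s - 2)*exp(-3*s)/27.
Then F(2) - F(0) = (-122*exp(-6)/27) - (-2/27) = 2/27 - 122*exp(-6)/27.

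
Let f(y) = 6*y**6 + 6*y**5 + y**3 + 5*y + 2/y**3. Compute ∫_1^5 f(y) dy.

By the power rule, an antiderivative is F(y) = 6*y**7/7 + y**6 + y**4/4 + 5*y**2/2 - 1/y**2.
Then F(5) - F(1) = (57965597/700) - (101/28) = 14490768/175.

14490768/175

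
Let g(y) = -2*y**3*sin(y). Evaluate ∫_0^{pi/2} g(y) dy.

Integrate by parts 3 times (u = y^3, dv = -2*sin(y) dy).
An antiderivative is F(y) = 2*y**3*cos(y) - 6*y**2*sin(y) - 12*y*cos(y) + 12*sin(y).
Then F(pi/2) - F(0) = (12 - 3*pi**2/2) - (0) = 12 - 3*pi**2/2.

12 - 3*pi**2/2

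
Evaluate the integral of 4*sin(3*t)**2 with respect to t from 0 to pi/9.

Use the identity sin^2(3*t) = (1 - cos(6*t))/2.
An antiderivative is F(t) = 2*t - sin(6*t)/3.
Then F(pi/9) - F(0) = (-sqrt(3)/6 + 2*pi/9) - (0) = -sqrt(3)/6 + 2*pi/9.

-sqrt(3)/6 + 2*pi/9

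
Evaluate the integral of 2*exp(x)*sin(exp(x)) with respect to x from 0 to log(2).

Let u = exp(x), so du = exp(x) dx. When x = 0, u = 1; when x = log(2), u = 2.
The integral becomes 2·∫ sin(u) du from 1 to 2, with antiderivative -2*cos(u).
Back in x: F(x) = -2*cos(exp(x)).
Then F(log(2)) - F(0) = (-2*cos(2)) - (-2*cos(1)) = -2*cos(2) + 2*cos(1).

-2*cos(2) + 2*cos(1)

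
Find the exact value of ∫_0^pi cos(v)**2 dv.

pi/2

Use the identity cos^2(v) = (1 + cos(2*v))/2.
An antiderivative is F(v) = v/2 + sin(2*v)/4.
Then F(pi) - F(0) = (pi/2) - (0) = pi/2.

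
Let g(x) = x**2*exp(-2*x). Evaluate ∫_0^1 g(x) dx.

(-5 + exp(2))*exp(-2)/4

Integrate by parts twice (u = x^2, dv = exp(-2*x) dx).
An antiderivative is F(x) = (-2*x**2 - 2*x - 1)*exp(-2*x)/4.
Then F(1) - F(0) = (-5*exp(-2)/4) - (-1/4) = (-5 + exp(2))*exp(-2)/4.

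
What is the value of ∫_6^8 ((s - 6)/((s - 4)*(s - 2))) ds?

Factor the denominator: s**2 - 6*s + 8 = (s - 2)(s - 4).
Partial fractions: (s - 6)/((s - 4)*(s - 2)) = 2/(s - 2) - 1/(s - 4).
An antiderivative is F(s) = -log(s - 4) + 2*log(s - 2).
Then F(8) - F(6) = (log(9)) - (log(8)) = log(9/8).

log(9/8)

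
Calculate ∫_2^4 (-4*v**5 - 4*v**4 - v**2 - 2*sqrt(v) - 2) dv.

-52724/15 + 8*sqrt(2)/3

By the power rule, an antiderivative is F(v) = -2*v**6/3 - 4*v**5/5 - 4*v**(3/2)/3 - v**3/3 - 2*v.
Then F(4) - F(2) = (-53848/15) - (-1124/15 - 8*sqrt(2)/3) = -52724/15 + 8*sqrt(2)/3.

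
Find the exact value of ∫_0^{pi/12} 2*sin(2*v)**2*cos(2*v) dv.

1/24

Let u = sin(2*v), so du = 2*cos(2*v) dv. When v = 0, u = 0; when v = pi/12, u = 1/2.
The integral becomes ∫ u**2 du from 0 to 1/2, with antiderivative u**3/3.
Back in v: F(v) = sin(2*v)**3/3.
Then F(pi/12) - F(0) = (1/24) - (0) = 1/24.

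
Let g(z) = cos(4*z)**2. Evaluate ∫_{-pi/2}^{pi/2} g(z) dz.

pi/2

Use the identity cos^2(4*z) = (1 + cos(8*z))/2.
An antiderivative is F(z) = z/2 + sin(8*z)/16.
Then F(pi/2) - F(-pi/2) = (pi/4) - (-pi/4) = pi/2.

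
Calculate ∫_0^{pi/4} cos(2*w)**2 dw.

Use the identity cos^2(2*w) = (1 + cos(4*w))/2.
An antiderivative is F(w) = w/2 + sin(4*w)/8.
Then F(pi/4) - F(0) = (pi/8) - (0) = pi/8.

pi/8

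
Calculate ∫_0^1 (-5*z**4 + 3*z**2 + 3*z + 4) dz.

11/2

By the power rule, an antiderivative is F(z) = -z**5 + z**3 + 3*z**2/2 + 4*z.
Then F(1) - F(0) = (11/2) - (0) = 11/2.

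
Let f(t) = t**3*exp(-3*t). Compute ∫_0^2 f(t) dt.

Integrate by parts 3 times (u = t^3, dv = exp(-3*t) dt).
An antiderivative is F(t) = (-9*t**3 - 9*t**2 - 6*t - 2)*exp(-3*t)/27.
Then F(2) - F(0) = (-122*exp(-6)/27) - (-2/27) = 2/27 - 122*exp(-6)/27.

2/27 - 122*exp(-6)/27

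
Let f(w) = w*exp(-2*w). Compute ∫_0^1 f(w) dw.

Integrate by parts once (u = w, dv = exp(-2*w) dw).
An antiderivative is F(w) = (-2*w - 1)*exp(-2*w)/4.
Then F(1) - F(0) = (-3*exp(-2)/4) - (-1/4) = (-3 + exp(2))*exp(-2)/4.

(-3 + exp(2))*exp(-2)/4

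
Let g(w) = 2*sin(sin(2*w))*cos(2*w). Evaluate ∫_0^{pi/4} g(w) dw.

1 - cos(1)

Let u = sin(2*w), so du = 2*cos(2*w) dw. When w = 0, u = 0; when w = pi/4, u = 1.
The integral becomes ∫ sin(u) du from 0 to 1, with antiderivative -cos(u).
Back in w: F(w) = -cos(sin(2*w)).
Then F(pi/4) - F(0) = (-cos(1)) - (-1) = 1 - cos(1).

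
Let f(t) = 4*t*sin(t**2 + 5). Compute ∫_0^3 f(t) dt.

Let u = t**2 + 5, so du = 2*t dt. When t = 0, u = 5; when t = 3, u = 14.
The integral becomes 2·∫ sin(u) du from 5 to 14, with antiderivative -2*cos(u).
Back in t: F(t) = -2*cos(t**2 + 5).
Then F(3) - F(0) = (-2*cos(14)) - (-2*cos(5)) = -2*cos(14) + 2*cos(5).

-2*cos(14) + 2*cos(5)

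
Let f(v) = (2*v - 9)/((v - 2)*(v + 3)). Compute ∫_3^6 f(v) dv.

Factor the denominator: v**2 + v - 6 = (v + 3)(v - 2).
Partial fractions: (2*v - 9)/((v - 2)*(v + 3)) = 3/(v + 3) - 1/(v - 2).
An antiderivative is F(v) = -log(v - 2) + 3*log(v + 3).
Then F(6) - F(3) = (-2*log(2) + 6*log(3)) - (3*log(2) + 3*log(3)) = log(27/32).

log(27/32)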